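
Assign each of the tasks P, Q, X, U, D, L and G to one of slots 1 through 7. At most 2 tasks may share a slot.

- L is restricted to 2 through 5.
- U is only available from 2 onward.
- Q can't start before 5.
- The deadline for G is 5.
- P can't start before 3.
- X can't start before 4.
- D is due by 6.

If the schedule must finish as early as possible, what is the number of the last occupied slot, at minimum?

With at most 2 per slot and 7 tasks, at least 4 slots are needed.
Q can't be placed before 5, so the schedule must run through at least slot 5.
5 works (last occupied slot: 5): for example G in 1, D in 1, Q in 5, X in 4, P in 3, L in 2, U in 2.

slot 5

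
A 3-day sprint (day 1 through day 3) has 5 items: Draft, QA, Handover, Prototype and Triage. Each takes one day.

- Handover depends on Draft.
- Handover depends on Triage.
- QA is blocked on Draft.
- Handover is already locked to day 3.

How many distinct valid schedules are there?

Splitting on Draft: it can be day 1 (12), day 2 (6). Listing each branch's schedules as (QA, Handover, Prototype, Triage) by day number:
Draft=day 1: (2,3,1,1) (2,3,1,2) (2,3,2,1) (2,3,2,2) (2,3,3,1) (2,3,3,2) (3,3,1,1) (3,3,1,2) (3,3,2,1) (3,3,2,2) (3,3,3,1) (3,3,3,2) — 12.
Draft=day 2: (3,3,1,1) (3,3,1,2) (3,3,2,1) (3,3,2,2) (3,3,3,1) (3,3,3,2) — 6.
Summing: 12 + 6 = 18.

18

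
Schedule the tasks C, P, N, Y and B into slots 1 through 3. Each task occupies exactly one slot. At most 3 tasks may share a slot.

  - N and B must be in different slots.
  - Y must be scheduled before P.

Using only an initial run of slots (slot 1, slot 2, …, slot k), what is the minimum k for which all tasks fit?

2 slots

The precedence chain requires at least 2 distinct slots.
With at most 3 per slot and 5 tasks, at least 2 slots are needed.
2 works (last occupied slot: 2): for example C=1; N=1; Y=1; P=2; B=2.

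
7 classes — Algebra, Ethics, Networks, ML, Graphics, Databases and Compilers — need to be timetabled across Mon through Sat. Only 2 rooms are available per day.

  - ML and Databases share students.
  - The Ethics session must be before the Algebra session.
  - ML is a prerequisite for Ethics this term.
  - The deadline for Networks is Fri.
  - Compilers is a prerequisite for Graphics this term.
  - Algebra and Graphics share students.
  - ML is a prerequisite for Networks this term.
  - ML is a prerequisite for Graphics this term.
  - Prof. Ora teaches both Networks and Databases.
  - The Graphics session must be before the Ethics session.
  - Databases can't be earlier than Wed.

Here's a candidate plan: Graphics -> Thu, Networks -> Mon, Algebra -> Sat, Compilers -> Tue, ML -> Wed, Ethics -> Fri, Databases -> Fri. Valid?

No — it violates: ML is a prerequisite for Networks this term

The Ethics session must be before the Algebra session — holds.
ML and Databases share students — holds.
Prof. Ora teaches both Networks and Databases — holds.
ML is a prerequisite for Ethics this term — holds.
The deadline for Networks is Fri — holds.
Algebra and Graphics share students — holds.
ML is a prerequisite for Graphics this term — holds.
Databases can't be earlier than Wed — holds.
Only 2 rooms are available per day — holds.
ML is a prerequisite for Networks this term — violated.
Compilers is a prerequisite for Graphics this term — holds.
The Graphics session must be before the Ethics session — holds.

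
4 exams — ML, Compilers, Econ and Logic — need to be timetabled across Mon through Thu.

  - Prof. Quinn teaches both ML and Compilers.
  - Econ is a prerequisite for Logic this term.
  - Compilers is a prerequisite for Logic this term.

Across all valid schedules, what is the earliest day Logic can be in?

Precedence pushes Logic to at least Tue.
Logic at Tue is achievable: Logic in Tue, ML in Tue, Compilers in Mon, Econ in Mon.

Tue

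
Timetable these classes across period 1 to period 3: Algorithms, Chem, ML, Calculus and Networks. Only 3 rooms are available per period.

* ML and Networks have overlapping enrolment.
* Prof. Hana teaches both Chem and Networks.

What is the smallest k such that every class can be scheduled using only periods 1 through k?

With at most 3 per period and 5 classes, at least 2 periods are needed.
2 works (last occupied period: period 2): for example ML=period 1, Calculus=period 2, Chem=period 1, Networks=period 2, Algorithms=period 1.

2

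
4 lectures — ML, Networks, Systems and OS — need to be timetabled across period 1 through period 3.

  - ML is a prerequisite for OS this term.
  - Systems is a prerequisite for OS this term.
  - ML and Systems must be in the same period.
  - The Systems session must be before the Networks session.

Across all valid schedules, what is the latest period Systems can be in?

Downstream work caps Systems at period 2.
Systems at period 2 is achievable: ML=period 2; Systems=period 2; OS=period 3; Networks=period 3.

period 2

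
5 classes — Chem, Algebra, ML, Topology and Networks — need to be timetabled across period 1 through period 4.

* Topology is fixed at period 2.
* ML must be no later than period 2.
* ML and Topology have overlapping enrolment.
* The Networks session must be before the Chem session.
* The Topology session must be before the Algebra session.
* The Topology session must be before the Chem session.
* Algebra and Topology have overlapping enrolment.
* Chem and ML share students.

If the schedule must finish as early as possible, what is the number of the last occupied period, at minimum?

The precedence chain requires at least 2 distinct periods.
Propagating the time windows through the other constraints, Chem can't land before period 3, so the schedule must run through at least period 3.
3 works (last occupied period: period 3): for example Chem=period 3; Topology=period 2; ML=period 1; Networks=period 1; Algebra=period 3.

3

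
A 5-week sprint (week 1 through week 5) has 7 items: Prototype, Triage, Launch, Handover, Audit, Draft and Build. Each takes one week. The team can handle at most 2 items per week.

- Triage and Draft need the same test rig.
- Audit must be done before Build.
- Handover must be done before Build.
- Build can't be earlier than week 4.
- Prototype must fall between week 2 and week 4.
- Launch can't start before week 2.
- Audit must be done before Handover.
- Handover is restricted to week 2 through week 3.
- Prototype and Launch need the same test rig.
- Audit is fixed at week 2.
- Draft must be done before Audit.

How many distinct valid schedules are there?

44

Splitting on Prototype: it can be week 2 (14), week 3 (14), week 4 (16). Listing each branch's schedules as (Triage, Launch, Handover, Audit, Draft, Build) by week number:
Prototype=week 2: (3,4,3,2,1,4) (3,4,3,2,1,5) (3,5,3,2,1,4) (3,5,3,2,1,5) (4,3,3,2,1,4) (4,3,3,2,1,5) (4,4,3,2,1,5) (4,5,3,2,1,4) (4,5,3,2,1,5) (5,3,3,2,1,4) (5,3,3,2,1,5) (5,4,3,2,1,4) (5,4,3,2,1,5) (5,5,3,2,1,4) — 14.
Prototype=week 3: (2,4,3,2,1,4) (2,4,3,2,1,5) (2,5,3,2,1,4) (2,5,3,2,1,5) (4,2,3,2,1,4) (4,2,3,2,1,5) (4,4,3,2,1,5) (4,5,3,2,1,4) (4,5,3,2,1,5) (5,2,3,2,1,4) (5,2,3,2,1,5) (5,4,3,2,1,4) (5,4,3,2,1,5) (5,5,3,2,1,4) — 14.
Prototype=week 4: (2,3,3,2,1,4) (2,3,3,2,1,5) (2,5,3,2,1,4) (2,5,3,2,1,5) (3,2,3,2,1,4) (3,2,3,2,1,5) (3,5,3,2,1,4) (3,5,3,2,1,5) (4,2,3,2,1,5) (4,3,3,2,1,5) (4,5,3,2,1,5) (5,2,3,2,1,4) (5,2,3,2,1,5) (5,3,3,2,1,4) (5,3,3,2,1,5) (5,5,3,2,1,4) — 16.
Summing: 14 + 14 + 16 = 44.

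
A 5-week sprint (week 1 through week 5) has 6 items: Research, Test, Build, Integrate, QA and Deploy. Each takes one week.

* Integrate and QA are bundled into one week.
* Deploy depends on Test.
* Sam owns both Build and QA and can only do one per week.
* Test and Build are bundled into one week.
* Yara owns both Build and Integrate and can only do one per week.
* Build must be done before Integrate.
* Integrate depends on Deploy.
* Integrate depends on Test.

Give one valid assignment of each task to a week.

Deploy in week 2, Integrate in week 3, Test in week 1, QA in week 3, Research in week 1, Build in week 1

Checking: Test(week 1) before Deploy(week 2); Test(week 1) before Integrate(week 3); Deploy(week 2) before Integrate(week 3); Build(week 1) before Integrate(week 3); Build(week 1) != Integrate(week 3); Build(week 1) != QA(week 3); Integrate = QA = week 3; Test = Build = week 1.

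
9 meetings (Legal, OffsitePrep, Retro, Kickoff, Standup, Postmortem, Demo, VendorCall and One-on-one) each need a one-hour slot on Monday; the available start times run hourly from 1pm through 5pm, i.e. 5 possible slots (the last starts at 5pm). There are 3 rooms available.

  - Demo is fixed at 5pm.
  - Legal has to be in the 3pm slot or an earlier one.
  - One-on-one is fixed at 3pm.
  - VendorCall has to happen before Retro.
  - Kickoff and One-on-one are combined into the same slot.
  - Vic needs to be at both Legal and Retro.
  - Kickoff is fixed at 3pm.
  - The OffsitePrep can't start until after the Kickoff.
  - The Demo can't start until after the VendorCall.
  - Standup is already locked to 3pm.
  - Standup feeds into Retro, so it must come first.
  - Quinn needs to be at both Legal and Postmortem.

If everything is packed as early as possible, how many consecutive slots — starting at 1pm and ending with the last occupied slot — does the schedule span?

The precedence chain requires at least 2 distinct slots.
With at most 3 per slot and 9 meetings, at least 3 slots are needed.
Demo can't be placed before 5pm — that is slot 5 counting from 1pm — so the schedule must run through at least 5 slots.
5 works (last occupied slot: 5pm): for example OffsitePrep=4pm, VendorCall=1pm, Postmortem=2pm, Kickoff=3pm, Demo=5pm, Standup=3pm, Legal=1pm, One-on-one=3pm, Retro=4pm.

5 slots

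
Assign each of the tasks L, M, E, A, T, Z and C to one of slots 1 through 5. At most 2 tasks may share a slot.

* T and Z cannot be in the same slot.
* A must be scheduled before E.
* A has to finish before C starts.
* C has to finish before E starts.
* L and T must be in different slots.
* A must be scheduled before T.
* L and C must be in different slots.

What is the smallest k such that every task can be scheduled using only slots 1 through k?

4 slots

The precedence chain requires at least 3 distinct slots.
With at most 2 per slot and 7 tasks, at least 4 slots are needed.
4 works (last occupied slot: 4): for example Z in 4, L in 1, E in 3, A in 1, T in 2, M in 3, C in 2.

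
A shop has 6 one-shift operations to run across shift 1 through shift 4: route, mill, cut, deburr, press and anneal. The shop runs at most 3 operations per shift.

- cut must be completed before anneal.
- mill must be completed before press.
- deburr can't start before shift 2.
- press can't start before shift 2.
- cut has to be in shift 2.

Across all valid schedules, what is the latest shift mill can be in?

Downstream work caps mill at shift 3.
mill at shift 3 is achievable: route=shift 1, cut=shift 2, mill=shift 3, deburr=shift 2, anneal=shift 3, press=shift 4.

shift 3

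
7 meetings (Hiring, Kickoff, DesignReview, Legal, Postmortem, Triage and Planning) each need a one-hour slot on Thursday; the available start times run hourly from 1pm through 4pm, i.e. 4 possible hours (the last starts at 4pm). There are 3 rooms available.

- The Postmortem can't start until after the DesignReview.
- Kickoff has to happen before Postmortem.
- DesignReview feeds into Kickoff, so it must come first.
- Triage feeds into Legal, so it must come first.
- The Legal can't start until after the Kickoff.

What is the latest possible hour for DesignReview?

2pm

Downstream work caps DesignReview at 2pm.
DesignReview at 2pm is achievable: Hiring -> 1pm, Planning -> 1pm, Postmortem -> 4pm, Kickoff -> 3pm, Legal -> 4pm, DesignReview -> 2pm, Triage -> 1pm.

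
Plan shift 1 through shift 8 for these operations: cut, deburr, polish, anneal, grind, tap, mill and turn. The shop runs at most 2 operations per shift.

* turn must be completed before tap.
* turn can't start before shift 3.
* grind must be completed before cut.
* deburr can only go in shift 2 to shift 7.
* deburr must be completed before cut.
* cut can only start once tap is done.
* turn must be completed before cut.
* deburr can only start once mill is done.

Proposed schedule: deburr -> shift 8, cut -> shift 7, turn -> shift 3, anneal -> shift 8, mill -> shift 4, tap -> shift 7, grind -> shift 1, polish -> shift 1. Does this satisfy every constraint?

No. deburr must be completed before cut is not satisfied.

cut can only start once tap is done — violated.
The shop runs at most 2 operations per shift — holds.
grind must be completed before cut — holds.
deburr must be completed before cut — violated.
deburr can only go in shift 2 to shift 7 — violated.
deburr can only start once mill is done — holds.
turn must be completed before cut — holds.
turn can't start before shift 3 — holds.
turn must be completed before tap — holds.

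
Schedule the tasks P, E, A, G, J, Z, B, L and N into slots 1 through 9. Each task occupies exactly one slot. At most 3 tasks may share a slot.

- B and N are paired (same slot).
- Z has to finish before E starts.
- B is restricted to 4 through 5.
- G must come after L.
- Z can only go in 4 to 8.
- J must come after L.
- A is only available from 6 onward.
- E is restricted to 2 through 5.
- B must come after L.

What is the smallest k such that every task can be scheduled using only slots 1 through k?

6 slots

The precedence chain requires at least 2 distinct slots.
With at most 3 per slot and 9 tasks, at least 3 slots are needed.
A can't be placed before 6, so the schedule must run through at least slot 6.
6 works (last occupied slot: 6): for example L in 1, N in 4, G in 2, Z in 4, E in 5, J in 2, P in 1, B in 4, A in 6.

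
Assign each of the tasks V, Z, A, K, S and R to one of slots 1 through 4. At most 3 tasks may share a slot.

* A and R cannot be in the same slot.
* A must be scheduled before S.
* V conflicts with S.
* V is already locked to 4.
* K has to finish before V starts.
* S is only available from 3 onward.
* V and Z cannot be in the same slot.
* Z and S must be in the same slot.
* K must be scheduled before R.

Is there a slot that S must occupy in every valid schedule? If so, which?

S's window is 3–4.
V is fixed at 4, and S can't share a slot with V.
So S must be 3.

3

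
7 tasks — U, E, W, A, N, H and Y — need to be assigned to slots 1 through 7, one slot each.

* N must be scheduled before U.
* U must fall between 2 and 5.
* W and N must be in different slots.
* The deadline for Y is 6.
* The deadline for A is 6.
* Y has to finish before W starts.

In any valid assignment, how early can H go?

1

H at 1 is achievable: N -> 1; U -> 2; A -> 1; W -> 2; E -> 1; H -> 1; Y -> 1.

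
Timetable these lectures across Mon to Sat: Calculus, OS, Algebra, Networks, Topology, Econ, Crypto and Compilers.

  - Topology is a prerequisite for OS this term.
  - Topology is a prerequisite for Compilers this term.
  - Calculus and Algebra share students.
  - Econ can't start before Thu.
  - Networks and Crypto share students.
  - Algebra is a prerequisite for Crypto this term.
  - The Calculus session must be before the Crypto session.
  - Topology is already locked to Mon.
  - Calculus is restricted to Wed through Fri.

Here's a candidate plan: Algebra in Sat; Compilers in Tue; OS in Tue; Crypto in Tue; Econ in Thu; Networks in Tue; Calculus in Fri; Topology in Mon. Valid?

No. Algebra is a prerequisite for Crypto this term is not satisfied.

Algebra is a prerequisite for Crypto this term — violated.
Calculus is restricted to Wed through Fri — holds.
Topology is already locked to Mon — holds.
Networks and Crypto share students — violated.
Topology is a prerequisite for Compilers this term — holds.
Calculus and Algebra share students — holds.
Econ can't start before Thu — holds.
The Calculus session must be before the Crypto session — violated.
Topology is a prerequisite for OS this term — holds.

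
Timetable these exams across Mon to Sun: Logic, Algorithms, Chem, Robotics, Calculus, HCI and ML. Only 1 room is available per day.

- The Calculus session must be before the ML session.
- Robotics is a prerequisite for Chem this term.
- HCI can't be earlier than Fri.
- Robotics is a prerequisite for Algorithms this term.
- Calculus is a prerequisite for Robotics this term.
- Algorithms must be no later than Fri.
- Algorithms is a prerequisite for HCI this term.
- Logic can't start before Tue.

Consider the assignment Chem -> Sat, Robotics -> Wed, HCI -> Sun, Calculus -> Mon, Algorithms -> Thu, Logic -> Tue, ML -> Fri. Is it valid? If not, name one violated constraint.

Yes

Calculus is a prerequisite for Robotics this term — holds.
Algorithms must be no later than Fri — holds.
Robotics is a prerequisite for Algorithms this term — holds.
Algorithms is a prerequisite for HCI this term — holds.
The Calculus session must be before the ML session — holds.
Robotics is a prerequisite for Chem this term — holds.
Only 1 room is available per day — holds.
HCI can't be earlier than Fri — holds.
Logic can't start before Tue — holds.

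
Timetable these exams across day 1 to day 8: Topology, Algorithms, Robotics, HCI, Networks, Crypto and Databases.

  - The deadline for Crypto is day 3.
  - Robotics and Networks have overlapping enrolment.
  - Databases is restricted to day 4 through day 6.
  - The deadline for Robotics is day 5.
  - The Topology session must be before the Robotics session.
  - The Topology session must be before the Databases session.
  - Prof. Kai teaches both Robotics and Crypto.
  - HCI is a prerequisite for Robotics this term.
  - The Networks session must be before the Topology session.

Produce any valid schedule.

HCI -> day 1; Topology -> day 2; Networks -> day 1; Robotics -> day 3; Crypto -> day 1; Algorithms -> day 1; Databases -> day 4

Checking: Topology(day 2) before Robotics(day 3); Networks(day 1) before Topology(day 2); HCI(day 1) before Robotics(day 3); Topology(day 2) before Databases(day 4); Robotics(day 3) != Crypto(day 1); Robotics(day 3) != Networks(day 1); Databases=day 4 in [day 4,day 6]; Crypto=day 1 in [day 1,day 3]; Robotics=day 3 in [day 1,day 5].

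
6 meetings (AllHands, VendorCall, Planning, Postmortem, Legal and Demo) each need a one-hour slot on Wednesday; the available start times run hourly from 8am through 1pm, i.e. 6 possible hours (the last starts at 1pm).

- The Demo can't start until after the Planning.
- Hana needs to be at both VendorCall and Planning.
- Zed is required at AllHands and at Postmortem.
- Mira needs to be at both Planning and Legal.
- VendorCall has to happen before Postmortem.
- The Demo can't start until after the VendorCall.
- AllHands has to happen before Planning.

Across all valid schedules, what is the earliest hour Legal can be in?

8am

Legal at 8am is achievable: Postmortem -> 9am; VendorCall -> 8am; Planning -> 9am; AllHands -> 8am; Legal -> 8am; Demo -> 10am.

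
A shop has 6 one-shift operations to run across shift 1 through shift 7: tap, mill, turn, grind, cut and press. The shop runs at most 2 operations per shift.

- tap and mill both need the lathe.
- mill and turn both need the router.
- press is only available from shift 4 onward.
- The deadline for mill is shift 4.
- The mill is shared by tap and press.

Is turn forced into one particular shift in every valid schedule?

turn can be shift 1 (e.g. press in shift 4; grind in shift 2; cut in shift 3; turn in shift 1; tap in shift 1; mill in shift 2) or shift 2 (e.g. turn -> shift 2; press -> shift 4; mill -> shift 1; grind -> shift 1; tap -> shift 2; cut -> shift 3).

No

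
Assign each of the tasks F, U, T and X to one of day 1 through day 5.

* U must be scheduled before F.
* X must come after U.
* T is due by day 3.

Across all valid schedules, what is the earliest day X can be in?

Precedence pushes X to at least day 2.
X at day 2 is achievable: F in day 2, U in day 1, X in day 2, T in day 1.

day 2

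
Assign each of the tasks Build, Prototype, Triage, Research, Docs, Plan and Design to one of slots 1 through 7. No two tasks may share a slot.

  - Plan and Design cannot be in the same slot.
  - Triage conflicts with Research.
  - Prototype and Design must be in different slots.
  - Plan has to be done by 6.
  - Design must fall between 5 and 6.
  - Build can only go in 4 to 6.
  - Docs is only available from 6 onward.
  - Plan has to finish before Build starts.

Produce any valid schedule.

Design -> 5, Prototype -> 2, Plan -> 1, Build -> 4, Docs -> 6, Research -> 7, Triage -> 3

Checking: Plan(1) before Build(4); Plan(1) != Design(5); Prototype(2) != Design(5); Triage(3) != Research(7); Docs=6 in [6,7]; Plan=1 in [1,6]; Build=4 in [4,6]; Design=5 in [5,6]; max 1 per slot (cap 1).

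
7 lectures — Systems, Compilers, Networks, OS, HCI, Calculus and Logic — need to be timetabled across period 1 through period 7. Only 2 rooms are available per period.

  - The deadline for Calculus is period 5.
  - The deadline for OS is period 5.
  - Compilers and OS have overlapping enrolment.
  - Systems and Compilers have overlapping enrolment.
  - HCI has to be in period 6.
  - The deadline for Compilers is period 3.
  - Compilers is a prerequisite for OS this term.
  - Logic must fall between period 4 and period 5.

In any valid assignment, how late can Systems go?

period 7

Systems at period 7 is achievable: Logic in period 4, Systems in period 7, HCI in period 6, OS in period 2, Networks in period 2, Compilers in period 1, Calculus in period 1.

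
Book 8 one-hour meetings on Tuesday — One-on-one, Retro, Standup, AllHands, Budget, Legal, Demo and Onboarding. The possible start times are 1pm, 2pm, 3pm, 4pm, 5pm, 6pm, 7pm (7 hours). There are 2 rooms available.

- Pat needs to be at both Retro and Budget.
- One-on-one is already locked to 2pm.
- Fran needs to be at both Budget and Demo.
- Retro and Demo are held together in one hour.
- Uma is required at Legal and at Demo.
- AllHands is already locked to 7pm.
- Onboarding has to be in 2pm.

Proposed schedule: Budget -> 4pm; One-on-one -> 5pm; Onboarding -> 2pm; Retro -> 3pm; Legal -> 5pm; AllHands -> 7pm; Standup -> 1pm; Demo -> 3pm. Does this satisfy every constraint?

There are 2 rooms available — holds.
Fran needs to be at both Budget and Demo — holds.
AllHands is already locked to 7pm — holds.
Retro and Demo are held together in one hour — holds.
Pat needs to be at both Retro and Budget — holds.
Uma is required at Legal and at Demo — holds.
One-on-one is already locked to 2pm — violated.
Onboarding has to be in 2pm — holds.

No. One-on-one is already locked to 2pm is not satisfied.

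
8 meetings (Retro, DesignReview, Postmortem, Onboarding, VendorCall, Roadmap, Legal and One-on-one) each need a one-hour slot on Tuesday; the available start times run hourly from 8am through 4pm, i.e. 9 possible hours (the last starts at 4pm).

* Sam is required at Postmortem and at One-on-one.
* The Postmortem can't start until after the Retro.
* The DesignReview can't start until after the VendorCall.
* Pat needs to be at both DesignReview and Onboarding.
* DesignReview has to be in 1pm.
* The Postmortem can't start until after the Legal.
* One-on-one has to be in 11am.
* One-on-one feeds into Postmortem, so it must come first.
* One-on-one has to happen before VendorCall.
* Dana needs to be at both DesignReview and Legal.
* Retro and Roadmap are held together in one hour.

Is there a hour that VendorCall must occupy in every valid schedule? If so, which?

12pm

One-on-one is fixed at 11am and must come before VendorCall, so VendorCall is at least 12pm.
DesignReview is fixed at 1pm and must come after VendorCall, so VendorCall is at most 12pm.
So VendorCall must be 12pm.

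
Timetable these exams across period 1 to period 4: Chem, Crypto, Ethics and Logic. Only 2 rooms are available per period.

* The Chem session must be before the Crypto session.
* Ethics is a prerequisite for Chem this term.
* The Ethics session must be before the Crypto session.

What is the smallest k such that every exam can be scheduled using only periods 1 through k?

The precedence chain requires at least 3 distinct periods.
With at most 2 per period and 4 exams, at least 2 periods are needed.
3 works (last occupied period: period 3): for example Crypto=period 3; Chem=period 2; Ethics=period 1; Logic=period 1.

3 periods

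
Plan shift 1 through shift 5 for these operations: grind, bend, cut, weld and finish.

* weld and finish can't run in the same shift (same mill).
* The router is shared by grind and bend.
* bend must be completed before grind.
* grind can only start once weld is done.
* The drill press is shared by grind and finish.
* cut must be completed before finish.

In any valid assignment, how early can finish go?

Precedence pushes finish to at least shift 2.
finish at shift 2 is achievable: weld -> shift 1; cut -> shift 1; grind -> shift 3; bend -> shift 1; finish -> shift 2.

shift 2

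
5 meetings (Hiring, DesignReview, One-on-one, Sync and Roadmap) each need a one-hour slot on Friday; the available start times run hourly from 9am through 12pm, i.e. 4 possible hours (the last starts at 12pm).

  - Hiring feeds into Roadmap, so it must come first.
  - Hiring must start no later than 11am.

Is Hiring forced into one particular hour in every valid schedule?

No

Hiring can be 9am (e.g. Roadmap -> 10am; One-on-one -> 9am; Sync -> 9am; Hiring -> 9am; DesignReview -> 9am) or 10am (e.g. DesignReview in 9am; Hiring in 10am; Sync in 9am; One-on-one in 9am; Roadmap in 11am).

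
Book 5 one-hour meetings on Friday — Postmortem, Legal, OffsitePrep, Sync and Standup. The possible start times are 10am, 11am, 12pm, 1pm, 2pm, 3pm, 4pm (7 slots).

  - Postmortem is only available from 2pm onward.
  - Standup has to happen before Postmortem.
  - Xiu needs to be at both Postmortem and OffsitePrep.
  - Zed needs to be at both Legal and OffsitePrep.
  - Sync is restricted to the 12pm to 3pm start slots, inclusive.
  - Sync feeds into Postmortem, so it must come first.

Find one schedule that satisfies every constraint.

Legal=10am; OffsitePrep=11am; Postmortem=2pm; Sync=12pm; Standup=10am

Checking: Sync(12pm) before Postmortem(2pm); Standup(10am) before Postmortem(2pm); Legal(10am) != OffsitePrep(11am); Postmortem(2pm) != OffsitePrep(11am); Postmortem=2pm in [2pm,4pm]; Sync=12pm in [12pm,3pm].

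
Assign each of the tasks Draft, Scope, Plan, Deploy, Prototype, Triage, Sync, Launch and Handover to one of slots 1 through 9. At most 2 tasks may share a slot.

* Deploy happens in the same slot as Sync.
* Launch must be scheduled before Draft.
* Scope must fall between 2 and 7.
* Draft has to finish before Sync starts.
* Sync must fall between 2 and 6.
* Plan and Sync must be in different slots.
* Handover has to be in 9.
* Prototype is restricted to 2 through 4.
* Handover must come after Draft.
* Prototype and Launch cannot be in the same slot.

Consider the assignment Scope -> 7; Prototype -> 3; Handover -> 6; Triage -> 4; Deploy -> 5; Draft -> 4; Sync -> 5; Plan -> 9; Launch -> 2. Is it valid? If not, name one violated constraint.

Plan and Sync must be in different slots — holds.
Prototype is restricted to 2 through 4 — holds.
Handover has to be in 9 — violated.
Launch must be scheduled before Draft — holds.
At most 2 tasks may share a slot — holds.
Sync must fall between 2 and 6 — holds.
Draft has to finish before Sync starts — holds.
Handover must come after Draft — holds.
Deploy happens in the same slot as Sync — holds.
Scope must fall between 2 and 7 — holds.
Prototype and Launch cannot be in the same slot — holds.

Invalid. Handover has to be in 9.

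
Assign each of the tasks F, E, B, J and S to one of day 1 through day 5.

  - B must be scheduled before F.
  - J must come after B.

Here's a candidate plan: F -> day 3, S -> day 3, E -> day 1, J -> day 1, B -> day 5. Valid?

No — it violates: J must come after B

J must come after B — violated.
B must be scheduled before F — violated.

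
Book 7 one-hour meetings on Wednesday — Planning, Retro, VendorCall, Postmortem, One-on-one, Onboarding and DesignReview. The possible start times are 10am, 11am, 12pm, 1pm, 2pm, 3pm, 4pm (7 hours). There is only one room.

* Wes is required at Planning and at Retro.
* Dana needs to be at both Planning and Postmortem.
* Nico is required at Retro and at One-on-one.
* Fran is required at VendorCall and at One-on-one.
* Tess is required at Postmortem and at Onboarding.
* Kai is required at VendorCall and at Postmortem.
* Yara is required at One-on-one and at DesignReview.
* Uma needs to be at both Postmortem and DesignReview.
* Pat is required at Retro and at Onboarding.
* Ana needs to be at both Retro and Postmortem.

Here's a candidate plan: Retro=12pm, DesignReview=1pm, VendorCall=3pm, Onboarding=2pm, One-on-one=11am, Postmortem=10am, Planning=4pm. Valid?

Wes is required at Planning and at Retro — holds.
Fran is required at VendorCall and at One-on-one — holds.
Tess is required at Postmortem and at Onboarding — holds.
Dana needs to be at both Planning and Postmortem — holds.
There is only one room — holds.
Yara is required at One-on-one and at DesignReview — holds.
Uma needs to be at both Postmortem and DesignReview — holds.
Nico is required at Retro and at One-on-one — holds.
Kai is required at VendorCall and at Postmortem — holds.
Ana needs to be at both Retro and Postmortem — holds.
Pat is required at Retro and at Onboarding — holds.

Yes, all constraints hold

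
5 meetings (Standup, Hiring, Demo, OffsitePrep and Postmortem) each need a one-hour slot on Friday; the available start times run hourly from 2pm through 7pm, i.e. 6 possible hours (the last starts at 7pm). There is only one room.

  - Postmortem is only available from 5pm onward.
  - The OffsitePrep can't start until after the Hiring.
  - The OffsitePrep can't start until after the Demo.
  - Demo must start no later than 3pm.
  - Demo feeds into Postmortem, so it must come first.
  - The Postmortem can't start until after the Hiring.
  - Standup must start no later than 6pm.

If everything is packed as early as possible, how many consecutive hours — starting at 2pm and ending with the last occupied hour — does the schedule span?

The precedence chain requires at least 2 distinct hours.
With at most 1 per hour and 5 meetings, at least 5 hours are needed.
Postmortem can't be placed before 5pm — that is hour 4 counting from 2pm — so the schedule must run through at least 4 hours.
5 works (last occupied hour: 6pm): for example Demo -> 2pm, Postmortem -> 5pm, Standup -> 6pm, OffsitePrep -> 4pm, Hiring -> 3pm.

5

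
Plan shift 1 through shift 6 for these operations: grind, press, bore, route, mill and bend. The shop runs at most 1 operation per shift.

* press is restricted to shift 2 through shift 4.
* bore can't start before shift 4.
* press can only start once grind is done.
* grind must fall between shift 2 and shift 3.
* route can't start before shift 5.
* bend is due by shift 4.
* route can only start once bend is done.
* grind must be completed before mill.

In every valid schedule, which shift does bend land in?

shift 1

Bend's own window allows nothing later than shift 4.
So bend is pinned to shift 1.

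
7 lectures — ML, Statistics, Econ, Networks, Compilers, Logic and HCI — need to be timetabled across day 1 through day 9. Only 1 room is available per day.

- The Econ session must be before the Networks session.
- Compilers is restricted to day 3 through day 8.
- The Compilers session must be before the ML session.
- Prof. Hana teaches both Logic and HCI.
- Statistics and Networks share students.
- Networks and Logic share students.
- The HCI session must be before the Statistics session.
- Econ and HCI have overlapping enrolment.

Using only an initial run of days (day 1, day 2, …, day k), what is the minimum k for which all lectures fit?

7 days

The precedence chain requires at least 2 distinct days.
With at most 1 per day and 7 lectures, at least 7 days are needed.
Propagating the time windows through the other constraints, ML can't land before day 4, so the schedule must run through at least day 4.
7 works (last occupied day: day 7): for example Econ in day 5; ML in day 4; Statistics in day 2; Networks in day 6; Compilers in day 3; HCI in day 1; Logic in day 7.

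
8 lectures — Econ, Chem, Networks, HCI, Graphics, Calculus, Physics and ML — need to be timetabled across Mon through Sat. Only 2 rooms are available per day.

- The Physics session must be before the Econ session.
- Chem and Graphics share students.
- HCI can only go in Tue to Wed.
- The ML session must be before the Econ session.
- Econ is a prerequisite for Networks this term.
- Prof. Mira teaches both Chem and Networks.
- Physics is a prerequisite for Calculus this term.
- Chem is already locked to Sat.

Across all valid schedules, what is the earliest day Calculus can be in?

Precedence pushes Calculus to at least Tue.
Calculus at Tue is achievable: Graphics -> Wed, ML -> Mon, Networks -> Thu, Econ -> Wed, HCI -> Tue, Physics -> Mon, Calculus -> Tue, Chem -> Sat.

Tue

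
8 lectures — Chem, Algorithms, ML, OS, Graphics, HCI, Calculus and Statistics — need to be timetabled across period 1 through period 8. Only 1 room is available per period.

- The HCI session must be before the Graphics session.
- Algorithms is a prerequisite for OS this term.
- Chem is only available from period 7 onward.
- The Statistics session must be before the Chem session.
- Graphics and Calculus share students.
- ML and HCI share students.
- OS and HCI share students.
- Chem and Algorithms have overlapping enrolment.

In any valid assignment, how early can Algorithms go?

period 1

Downstream work caps Algorithms at period 7.
Algorithms at period 1 is achievable: HCI -> period 3, Chem -> period 7, Graphics -> period 4, ML -> period 6, Algorithms -> period 1, Calculus -> period 8, OS -> period 2, Statistics -> period 5.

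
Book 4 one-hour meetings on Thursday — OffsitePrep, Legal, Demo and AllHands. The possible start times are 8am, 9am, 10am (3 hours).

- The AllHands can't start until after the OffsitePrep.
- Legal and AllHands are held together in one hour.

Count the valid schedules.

9

Splitting on OffsitePrep: it can be 8am (6), 9am (3). Listing each branch's schedules as (Legal, Demo, AllHands):
OffsitePrep=8am: (9am,8am,9am) (9am,9am,9am) (9am,10am,9am) (10am,8am,10am) (10am,9am,10am) (10am,10am,10am) — 6.
OffsitePrep=9am: (10am,8am,10am) (10am,9am,10am) (10am,10am,10am) — 3.
Summing: 6 + 3 = 9.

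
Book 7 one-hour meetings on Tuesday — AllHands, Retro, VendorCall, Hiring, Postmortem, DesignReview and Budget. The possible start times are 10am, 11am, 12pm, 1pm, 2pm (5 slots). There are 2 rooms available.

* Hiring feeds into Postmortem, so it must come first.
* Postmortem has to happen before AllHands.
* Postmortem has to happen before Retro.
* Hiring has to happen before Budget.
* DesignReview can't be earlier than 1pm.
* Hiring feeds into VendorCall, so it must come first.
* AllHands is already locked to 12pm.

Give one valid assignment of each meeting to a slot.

DesignReview in 1pm, Postmortem in 11am, AllHands in 12pm, Budget in 1pm, Hiring in 10am, VendorCall in 11am, Retro in 12pm

Checking: Postmortem(11am) before AllHands(12pm); Hiring(10am) before VendorCall(11am); Postmortem(11am) before Retro(12pm); Hiring(10am) before Postmortem(11am); Hiring(10am) before Budget(1pm); DesignReview=1pm in [1pm,2pm]; AllHands=12pm in [12pm,12pm]; max 2 per slot (cap 2).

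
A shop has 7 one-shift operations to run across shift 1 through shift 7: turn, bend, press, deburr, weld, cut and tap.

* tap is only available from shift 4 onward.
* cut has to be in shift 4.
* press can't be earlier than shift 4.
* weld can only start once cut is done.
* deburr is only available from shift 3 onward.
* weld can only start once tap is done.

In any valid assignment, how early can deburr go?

Deburr is available from shift 3.
deburr at shift 3 is achievable: cut -> shift 4; deburr -> shift 3; turn -> shift 1; bend -> shift 1; tap -> shift 4; weld -> shift 5; press -> shift 4.

shift 3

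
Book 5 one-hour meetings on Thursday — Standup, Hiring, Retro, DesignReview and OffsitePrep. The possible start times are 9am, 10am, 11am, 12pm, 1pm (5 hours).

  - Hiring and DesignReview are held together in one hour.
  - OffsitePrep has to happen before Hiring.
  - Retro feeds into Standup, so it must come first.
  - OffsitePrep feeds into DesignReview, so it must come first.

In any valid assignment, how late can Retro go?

12pm

Downstream work caps Retro at 12pm.
Retro at 12pm is achievable: Retro=12pm, Hiring=10am, DesignReview=10am, Standup=1pm, OffsitePrep=9am.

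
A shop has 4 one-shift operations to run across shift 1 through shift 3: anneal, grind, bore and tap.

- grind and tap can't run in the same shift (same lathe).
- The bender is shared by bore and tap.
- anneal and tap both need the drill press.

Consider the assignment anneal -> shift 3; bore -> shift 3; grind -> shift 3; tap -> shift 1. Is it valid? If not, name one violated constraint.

Yes, all constraints hold

anneal and tap both need the drill press — holds.
The bender is shared by bore and tap — holds.
grind and tap can't run in the same shift (same lathe) — holds.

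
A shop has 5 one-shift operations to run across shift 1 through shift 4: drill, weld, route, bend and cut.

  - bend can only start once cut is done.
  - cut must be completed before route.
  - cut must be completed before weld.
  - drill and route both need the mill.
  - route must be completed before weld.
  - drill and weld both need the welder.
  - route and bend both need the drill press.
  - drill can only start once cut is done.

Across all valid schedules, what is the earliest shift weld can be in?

shift 3

Precedence pushes weld to at least shift 3.
weld at shift 3 is achievable: weld -> shift 3; route -> shift 2; bend -> shift 3; cut -> shift 1; drill -> shift 4.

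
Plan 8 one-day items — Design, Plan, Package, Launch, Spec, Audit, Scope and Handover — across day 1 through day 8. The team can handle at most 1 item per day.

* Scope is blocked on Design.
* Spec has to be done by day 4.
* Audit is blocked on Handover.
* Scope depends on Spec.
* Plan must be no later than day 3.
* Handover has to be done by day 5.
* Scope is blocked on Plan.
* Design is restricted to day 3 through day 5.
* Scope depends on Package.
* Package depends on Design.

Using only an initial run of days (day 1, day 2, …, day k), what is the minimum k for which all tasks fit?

The precedence chain requires at least 3 distinct days.
With at most 1 per day and 8 tasks, at least 8 days are needed.
Propagating the time windows through the other constraints, Scope can't land before day 5, so the schedule must run through at least day 5.
8 works (last occupied day: day 8): for example Audit in day 7; Plan in day 1; Design in day 3; Handover in day 4; Spec in day 2; Launch in day 8; Package in day 5; Scope in day 6.

8 days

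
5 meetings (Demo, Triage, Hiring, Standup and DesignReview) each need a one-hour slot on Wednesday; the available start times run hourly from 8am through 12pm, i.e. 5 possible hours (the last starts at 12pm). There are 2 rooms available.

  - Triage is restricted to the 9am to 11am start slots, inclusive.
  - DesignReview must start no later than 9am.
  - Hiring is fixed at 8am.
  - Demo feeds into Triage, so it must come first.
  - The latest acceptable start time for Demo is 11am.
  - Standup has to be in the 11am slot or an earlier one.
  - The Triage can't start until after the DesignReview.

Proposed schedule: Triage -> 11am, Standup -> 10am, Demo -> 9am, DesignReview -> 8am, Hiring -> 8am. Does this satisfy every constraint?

Standup has to be in the 11am slot or an earlier one — holds.
The Triage can't start until after the DesignReview — holds.
Triage is restricted to the 9am to 11am start slots, inclusive — holds.
DesignReview must start no later than 9am — holds.
Hiring is fixed at 8am — holds.
The latest acceptable start time for Demo is 11am — holds.
There are 2 rooms available — holds.
Demo feeds into Triage, so it must come first — holds.

Yes, all constraints hold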